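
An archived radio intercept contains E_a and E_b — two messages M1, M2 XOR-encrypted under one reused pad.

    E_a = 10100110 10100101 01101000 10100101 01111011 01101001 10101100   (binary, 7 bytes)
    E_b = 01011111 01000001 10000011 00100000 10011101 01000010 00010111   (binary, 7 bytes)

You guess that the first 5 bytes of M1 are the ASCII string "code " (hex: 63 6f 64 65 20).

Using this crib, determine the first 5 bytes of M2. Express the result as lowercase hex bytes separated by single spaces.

First, E_a ⊕ E_b = (M1 ⊕ K) ⊕ (M2 ⊕ K) = M1 ⊕ M2, so the key drops out. Then M2 = (M1 ⊕ M2) ⊕ M1 over the first 5 bytes.
byte 0: (a6 ^ 5f) ^ 63 = f9 ^ 63 = 9a
byte 1: (a5 ^ 41) ^ 6f = e4 ^ 6f = 8b
byte 2: (68 ^ 83) ^ 64 = eb ^ 64 = 8f
byte 3: (a5 ^ 20) ^ 65 = 85 ^ 65 = e0
byte 4: (7b ^ 9d) ^ 20 = e6 ^ 20 = c6

9a 8b 8f e0 c6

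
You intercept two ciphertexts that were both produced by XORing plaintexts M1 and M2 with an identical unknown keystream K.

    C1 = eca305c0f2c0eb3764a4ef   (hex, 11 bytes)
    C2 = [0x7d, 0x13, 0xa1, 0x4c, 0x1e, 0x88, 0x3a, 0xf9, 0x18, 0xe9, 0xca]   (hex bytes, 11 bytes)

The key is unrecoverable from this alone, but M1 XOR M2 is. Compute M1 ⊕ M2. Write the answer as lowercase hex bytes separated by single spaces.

C1 ⊕ C2 = (M1 ⊕ K) ⊕ (M2 ⊕ K) = M1 ⊕ M2 — the shared key cancels under XOR.
byte 0: 236 ^ 125 = 145
byte 1: 163 ^  19 = 176
byte 2:   5 ^ 161 = 164
byte 3: 192 ^  76 = 140
byte 4: 242 ^  30 = 236
byte 5: 192 ^ 136 =  72
byte 6: 235 ^  58 = 209
byte 7:  55 ^ 249 = 206
byte 8: 100 ^  24 = 124
byte 9: 164 ^ 233 =  77
byte 10: 239 ^ 202 =  37

91 b0 a4 8c ec 48 d1 ce 7c 4d 25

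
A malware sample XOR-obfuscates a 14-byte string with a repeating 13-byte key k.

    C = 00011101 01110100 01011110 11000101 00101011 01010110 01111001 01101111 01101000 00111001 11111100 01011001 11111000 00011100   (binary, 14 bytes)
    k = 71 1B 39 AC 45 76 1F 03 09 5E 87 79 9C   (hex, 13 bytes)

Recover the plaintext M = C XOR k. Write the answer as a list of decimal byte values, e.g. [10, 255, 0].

[108, 111, 103, 105, 110, 32, 102, 108, 97, 103, 123, 32, 100, 109]

The 13-byte key repeats, so the effective keystream is 71 1b 39 ac 45 76 1f 03 09 5e 87 79 9c 71.
byte 0:  29 XOR 113 = 108
byte 1: 116 XOR  27 = 111
byte 2:  94 XOR  57 = 103
byte 3: 197 XOR 172 = 105
byte 4:  43 XOR  69 = 110
byte 5:  86 XOR 118 =  32
byte 6: 121 XOR  31 = 102
byte 7: 111 XOR   3 = 108
byte 8: 104 XOR   9 =  97
byte 9:  57 XOR  94 = 103
byte 10: 252 XOR 135 = 123
byte 11:  89 XOR 121 =  32
byte 12: 248 XOR 156 = 100
byte 13:  28 XOR 113 = 109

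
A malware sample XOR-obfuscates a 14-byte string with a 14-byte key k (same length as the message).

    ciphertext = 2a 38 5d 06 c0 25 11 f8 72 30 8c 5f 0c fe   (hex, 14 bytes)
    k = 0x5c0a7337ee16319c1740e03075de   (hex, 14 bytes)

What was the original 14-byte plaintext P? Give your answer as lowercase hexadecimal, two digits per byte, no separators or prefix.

XOR is its own inverse, so applying the key byte-wise gives the result directly.
 42 ^  92 = 118
 56 ^  10 =  50
 93 ^ 115 =  46
  6 ^  55 =  49
192 ^ 238 =  46
 37 ^  22 =  51
 17 ^  49 =  32
248 ^ 156 = 100
114 ^  23 = 101
 48 ^  64 = 112
140 ^ 224 = 108
 95 ^  48 = 111
 12 ^ 117 = 121
254 ^ 222 =  32

76322e312e33206465706c6f7920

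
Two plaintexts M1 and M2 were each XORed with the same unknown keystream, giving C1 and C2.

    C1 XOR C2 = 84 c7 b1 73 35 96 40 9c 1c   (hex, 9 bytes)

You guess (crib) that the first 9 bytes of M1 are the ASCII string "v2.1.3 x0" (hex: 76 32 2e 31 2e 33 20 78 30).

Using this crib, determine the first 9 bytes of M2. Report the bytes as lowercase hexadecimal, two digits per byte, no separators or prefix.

Since C1 ⊕ C2 = M1 ⊕ M2, XORing with the guessed M1 bytes yields the corresponding M2 bytes: M2 = (C1 ⊕ C2) ⊕ M1.
byte 0: 84 xor 76 = f2
byte 1: c7 xor 32 = f5
byte 2: b1 xor 2e = 9f
byte 3: 73 xor 31 = 42
byte 4: 35 xor 2e = 1b
byte 5: 96 xor 33 = a5
byte 6: 40 xor 20 = 60
byte 7: 9c xor 78 = e4
byte 8: 1c xor 30 = 2c

f2f59f421ba560e42c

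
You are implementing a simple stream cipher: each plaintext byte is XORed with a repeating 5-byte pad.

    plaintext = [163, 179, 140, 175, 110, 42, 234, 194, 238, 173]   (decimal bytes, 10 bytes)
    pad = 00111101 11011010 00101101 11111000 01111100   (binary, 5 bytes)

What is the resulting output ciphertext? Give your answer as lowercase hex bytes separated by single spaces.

9e 69 a1 57 12 17 30 ef 16 d1

The 5-byte key repeats, so the effective keystream is 3d da 2d f8 7c 3d da 2d f8 7c.
byte 0: a3 xor 3d = 9e
byte 1: b3 xor da = 69
byte 2: 8c xor 2d = a1
byte 3: af xor f8 = 57
byte 4: 6e xor 7c = 12
byte 5: 2a xor 3d = 17
byte 6: ea xor da = 30
byte 7: c2 xor 2d = ef
byte 8: ee xor f8 = 16
byte 9: ad xor 7c = d1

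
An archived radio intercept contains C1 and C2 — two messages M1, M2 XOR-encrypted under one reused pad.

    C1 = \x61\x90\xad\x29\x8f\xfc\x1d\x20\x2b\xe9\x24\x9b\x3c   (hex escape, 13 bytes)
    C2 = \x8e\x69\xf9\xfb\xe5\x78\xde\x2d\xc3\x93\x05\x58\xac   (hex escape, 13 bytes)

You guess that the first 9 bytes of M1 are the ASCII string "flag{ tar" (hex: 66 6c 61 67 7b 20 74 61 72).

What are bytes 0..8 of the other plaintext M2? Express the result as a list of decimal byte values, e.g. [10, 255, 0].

[137, 149, 53, 181, 17, 164, 183, 108, 154]

First, C1 ⊕ C2 = (M1 ⊕ K) ⊕ (M2 ⊕ K) = M1 ⊕ M2, so the key drops out. Then M2 = (M1 ⊕ M2) ⊕ M1 over the first 9 bytes.
byte 0: (61 ⊕ 8e) ⊕ 66 = ef ⊕ 66 = 89
byte 1: (90 ⊕ 69) ⊕ 6c = f9 ⊕ 6c = 95
byte 2: (ad ⊕ f9) ⊕ 61 = 54 ⊕ 61 = 35
byte 3: (29 ⊕ fb) ⊕ 67 = d2 ⊕ 67 = b5
byte 4: (8f ⊕ e5) ⊕ 7b = 6a ⊕ 7b = 11
byte 5: (fc ⊕ 78) ⊕ 20 = 84 ⊕ 20 = a4
byte 6: (1d ⊕ de) ⊕ 74 = c3 ⊕ 74 = b7
byte 7: (20 ⊕ 2d) ⊕ 61 = 0d ⊕ 61 = 6c
byte 8: (2b ⊕ c3) ⊕ 72 = e8 ⊕ 72 = 9a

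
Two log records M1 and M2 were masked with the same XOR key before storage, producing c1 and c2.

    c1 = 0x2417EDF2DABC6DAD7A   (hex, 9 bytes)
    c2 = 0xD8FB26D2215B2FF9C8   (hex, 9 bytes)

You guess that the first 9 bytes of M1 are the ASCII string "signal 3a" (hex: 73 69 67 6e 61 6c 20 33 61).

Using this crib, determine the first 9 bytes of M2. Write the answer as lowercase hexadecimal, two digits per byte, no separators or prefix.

8f85ac4e9a8b6267d3

First, c1 ⊕ c2 = (M1 ⊕ K) ⊕ (M2 ⊕ K) = M1 ⊕ M2, so the key drops out. Then M2 = (M1 ⊕ M2) ⊕ M1 over the first 9 bytes.
byte 0: (24 ⊕ d8) ⊕ 73 = fc ⊕ 73 = 8f
byte 1: (17 ⊕ fb) ⊕ 69 = ec ⊕ 69 = 85
byte 2: (ed ⊕ 26) ⊕ 67 = cb ⊕ 67 = ac
byte 3: (f2 ⊕ d2) ⊕ 6e = 20 ⊕ 6e = 4e
byte 4: (da ⊕ 21) ⊕ 61 = fb ⊕ 61 = 9a
byte 5: (bc ⊕ 5b) ⊕ 6c = e7 ⊕ 6c = 8b
byte 6: (6d ⊕ 2f) ⊕ 20 = 42 ⊕ 20 = 62
byte 7: (ad ⊕ f9) ⊕ 33 = 54 ⊕ 33 = 67
byte 8: (7a ⊕ c8) ⊕ 61 = b2 ⊕ 61 = d3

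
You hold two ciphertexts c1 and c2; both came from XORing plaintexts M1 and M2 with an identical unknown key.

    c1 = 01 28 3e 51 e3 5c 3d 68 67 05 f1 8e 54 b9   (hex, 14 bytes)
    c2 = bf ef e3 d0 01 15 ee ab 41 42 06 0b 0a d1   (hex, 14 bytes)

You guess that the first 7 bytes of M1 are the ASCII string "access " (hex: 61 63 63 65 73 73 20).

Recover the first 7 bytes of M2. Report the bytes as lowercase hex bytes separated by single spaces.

df a4 be e4 91 3a f3

First, c1 ⊕ c2 = (M1 ⊕ K) ⊕ (M2 ⊕ K) = M1 ⊕ M2, so the key drops out. Then M2 = (M1 ⊕ M2) ⊕ M1 over the first 7 bytes.
byte 0: (01 XOR bf) XOR 61 = be XOR 61 = df
byte 1: (28 XOR ef) XOR 63 = c7 XOR 63 = a4
byte 2: (3e XOR e3) XOR 63 = dd XOR 63 = be
byte 3: (51 XOR d0) XOR 65 = 81 XOR 65 = e4
byte 4: (e3 XOR 01) XOR 73 = e2 XOR 73 = 91
byte 5: (5c XOR 15) XOR 73 = 49 XOR 73 = 3a
byte 6: (3d XOR ee) XOR 20 = d3 XOR 20 = f3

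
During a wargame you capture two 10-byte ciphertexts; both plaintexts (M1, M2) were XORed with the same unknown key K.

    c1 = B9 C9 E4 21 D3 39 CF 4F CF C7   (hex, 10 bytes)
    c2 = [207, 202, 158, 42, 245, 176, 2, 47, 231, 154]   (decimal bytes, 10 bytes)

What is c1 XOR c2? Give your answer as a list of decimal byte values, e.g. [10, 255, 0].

[118, 3, 122, 11, 38, 137, 205, 96, 40, 93]

c1 ⊕ c2 = (M1 ⊕ K) ⊕ (M2 ⊕ K) = M1 ⊕ M2 — the shared key cancels under XOR.
185 XOR 207 = 118
201 XOR 202 =   3
228 XOR 158 = 122
 33 XOR  42 =  11
211 XOR 245 =  38
 57 XOR 176 = 137
207 XOR   2 = 205
 79 XOR  47 =  96
207 XOR 231 =  40
199 XOR 154 =  93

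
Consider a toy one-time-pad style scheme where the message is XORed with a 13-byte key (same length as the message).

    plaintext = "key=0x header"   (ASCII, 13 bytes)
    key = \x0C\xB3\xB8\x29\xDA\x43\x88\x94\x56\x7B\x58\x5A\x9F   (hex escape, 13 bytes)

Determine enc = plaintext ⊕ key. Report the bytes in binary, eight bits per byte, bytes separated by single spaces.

107 ⊕  12 = 103
101 ⊕ 179 = 214
121 ⊕ 184 = 193
 61 ⊕  41 =  20
 48 ⊕ 218 = 234
120 ⊕  67 =  59
 32 ⊕ 136 = 168
104 ⊕ 148 = 252
101 ⊕  86 =  51
 97 ⊕ 123 =  26
100 ⊕  88 =  60
101 ⊕  90 =  63
114 ⊕ 159 = 237

01100111 11010110 11000001 00010100 11101010 00111011 10101000 11111100 00110011 00011010 00111100 00111111 11101101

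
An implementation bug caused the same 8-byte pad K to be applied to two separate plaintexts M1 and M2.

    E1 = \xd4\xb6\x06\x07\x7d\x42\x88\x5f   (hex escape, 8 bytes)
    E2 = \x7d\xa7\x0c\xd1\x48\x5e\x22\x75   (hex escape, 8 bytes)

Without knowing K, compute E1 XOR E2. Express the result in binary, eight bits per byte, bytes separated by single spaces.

E1 ⊕ E2 = (M1 ⊕ K) ⊕ (M2 ⊕ K) = M1 ⊕ M2 — the shared key cancels under XOR.
d4 xor 7d = a9
b6 xor a7 = 11
06 xor 0c = 0a
07 xor d1 = d6
7d xor 48 = 35
42 xor 5e = 1c
88 xor 22 = aa
5f xor 75 = 2a

10101001 00010001 00001010 11010110 00110101 00011100 10101010 00101010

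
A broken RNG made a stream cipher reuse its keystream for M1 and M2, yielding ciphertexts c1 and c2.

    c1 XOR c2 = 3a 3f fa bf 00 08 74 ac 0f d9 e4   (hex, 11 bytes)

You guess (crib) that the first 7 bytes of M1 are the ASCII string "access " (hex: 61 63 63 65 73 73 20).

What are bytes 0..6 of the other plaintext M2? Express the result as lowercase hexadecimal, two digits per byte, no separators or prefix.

5b5c99da737b54

Since c1 ⊕ c2 = M1 ⊕ M2, XORing with the guessed M1 bytes yields the corresponding M2 bytes: M2 = (c1 ⊕ c2) ⊕ M1.
 58 ^  97 =  91
 63 ^  99 =  92
250 ^  99 = 153
191 ^ 101 = 218
  0 ^ 115 = 115
  8 ^ 115 = 123
116 ^  32 =  84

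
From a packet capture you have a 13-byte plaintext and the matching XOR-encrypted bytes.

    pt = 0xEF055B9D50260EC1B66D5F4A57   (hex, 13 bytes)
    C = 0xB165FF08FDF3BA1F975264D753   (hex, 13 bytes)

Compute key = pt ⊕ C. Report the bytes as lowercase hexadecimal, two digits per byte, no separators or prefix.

Since C = pt ⊕ key, XORing both sides with pt gives key = pt ⊕ C.
ef xor b1 = 5e
05 xor 65 = 60
5b xor ff = a4
9d xor 08 = 95
50 xor fd = ad
26 xor f3 = d5
0e xor ba = b4
c1 xor 1f = de
b6 xor 97 = 21
6d xor 52 = 3f
5f xor 64 = 3b
4a xor d7 = 9d
57 xor 53 = 04

5e60a495add5b4de213f3b9d04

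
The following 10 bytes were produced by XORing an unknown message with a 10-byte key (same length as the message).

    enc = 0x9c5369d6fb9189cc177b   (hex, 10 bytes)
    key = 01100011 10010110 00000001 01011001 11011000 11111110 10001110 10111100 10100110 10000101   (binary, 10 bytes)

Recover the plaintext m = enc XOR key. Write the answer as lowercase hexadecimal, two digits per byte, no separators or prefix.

ffc5688f236f0770b1fe

XOR is its own inverse, so applying the key byte-wise gives the result directly.
byte 0: 156 ^  99 = 255
byte 1:  83 ^ 150 = 197
byte 2: 105 ^   1 = 104
byte 3: 214 ^  89 = 143
byte 4: 251 ^ 216 =  35
byte 5: 145 ^ 254 = 111
byte 6: 137 ^ 142 =   7
byte 7: 204 ^ 188 = 112
byte 8:  23 ^ 166 = 177
byte 9: 123 ^ 133 = 254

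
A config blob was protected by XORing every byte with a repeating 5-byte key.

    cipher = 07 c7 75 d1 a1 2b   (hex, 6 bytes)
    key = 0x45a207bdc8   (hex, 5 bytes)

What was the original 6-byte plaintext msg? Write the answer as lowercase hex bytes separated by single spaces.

The 5-byte key repeats, so the effective keystream is 45 a2 07 bd c8 45.
byte 0: 07 ⊕ 45 = 42
byte 1: c7 ⊕ a2 = 65
byte 2: 75 ⊕ 07 = 72
byte 3: d1 ⊕ bd = 6c
byte 4: a1 ⊕ c8 = 69
byte 5: 2b ⊕ 45 = 6e

42 65 72 6c 69 6e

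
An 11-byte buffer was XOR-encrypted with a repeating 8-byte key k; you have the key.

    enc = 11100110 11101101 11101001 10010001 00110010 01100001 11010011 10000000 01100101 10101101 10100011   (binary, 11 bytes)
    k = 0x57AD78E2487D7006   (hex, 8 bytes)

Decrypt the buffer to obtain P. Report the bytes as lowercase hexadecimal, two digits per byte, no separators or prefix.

The 8-byte key repeats, so the effective keystream is 57 ad 78 e2 48 7d 70 06 57 ad 78.
byte 0: e6 xor 57 = b1
byte 1: ed xor ad = 40
byte 2: e9 xor 78 = 91
byte 3: 91 xor e2 = 73
byte 4: 32 xor 48 = 7a
byte 5: 61 xor 7d = 1c
byte 6: d3 xor 70 = a3
byte 7: 80 xor 06 = 86
byte 8: 65 xor 57 = 32
byte 9: ad xor ad = 00
byte 10: a3 xor 78 = db

b14091737a1ca3863200db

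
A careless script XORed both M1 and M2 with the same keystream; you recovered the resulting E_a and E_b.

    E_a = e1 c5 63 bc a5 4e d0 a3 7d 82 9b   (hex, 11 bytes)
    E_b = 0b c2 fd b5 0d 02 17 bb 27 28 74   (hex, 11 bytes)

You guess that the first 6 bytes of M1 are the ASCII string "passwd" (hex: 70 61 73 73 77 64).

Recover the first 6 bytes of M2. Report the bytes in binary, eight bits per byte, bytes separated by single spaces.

First, E_a ⊕ E_b = (M1 ⊕ K) ⊕ (M2 ⊕ K) = M1 ⊕ M2, so the key drops out. Then M2 = (M1 ⊕ M2) ⊕ M1 over the first 6 bytes.
byte 0: (e1 ⊕ 0b) ⊕ 70 = ea ⊕ 70 = 9a
byte 1: (c5 ⊕ c2) ⊕ 61 = 07 ⊕ 61 = 66
byte 2: (63 ⊕ fd) ⊕ 73 = 9e ⊕ 73 = ed
byte 3: (bc ⊕ b5) ⊕ 73 = 09 ⊕ 73 = 7a
byte 4: (a5 ⊕ 0d) ⊕ 77 = a8 ⊕ 77 = df
byte 5: (4e ⊕ 02) ⊕ 64 = 4c ⊕ 64 = 28

10011010 01100110 11101101 01111010 11011111 00101000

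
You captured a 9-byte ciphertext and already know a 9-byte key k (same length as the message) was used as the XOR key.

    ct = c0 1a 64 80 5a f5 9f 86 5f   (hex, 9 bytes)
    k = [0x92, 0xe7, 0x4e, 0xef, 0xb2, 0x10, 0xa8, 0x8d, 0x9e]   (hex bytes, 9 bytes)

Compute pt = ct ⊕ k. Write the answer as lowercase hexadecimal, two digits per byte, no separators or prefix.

52fd2a6fe8e5370bc1

XOR is its own inverse, so applying the key byte-wise gives the result directly.
byte 0: 192 xor 146 =  82
byte 1:  26 xor 231 = 253
byte 2: 100 xor  78 =  42
byte 3: 128 xor 239 = 111
byte 4:  90 xor 178 = 232
byte 5: 245 xor  16 = 229
byte 6: 159 xor 168 =  55
byte 7: 134 xor 141 =  11
byte 8:  95 xor 158 = 193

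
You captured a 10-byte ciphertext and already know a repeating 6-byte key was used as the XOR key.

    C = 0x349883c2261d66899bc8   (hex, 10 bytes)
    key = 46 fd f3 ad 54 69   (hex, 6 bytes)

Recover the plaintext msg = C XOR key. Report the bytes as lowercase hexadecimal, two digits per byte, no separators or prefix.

7265706f727420746865

The 6-byte key repeats, so the effective keystream is 46 fd f3 ad 54 69 46 fd f3 ad.
byte 0: 34 xor 46 = 72
byte 1: 98 xor fd = 65
byte 2: 83 xor f3 = 70
byte 3: c2 xor ad = 6f
byte 4: 26 xor 54 = 72
byte 5: 1d xor 69 = 74
byte 6: 66 xor 46 = 20
byte 7: 89 xor fd = 74
byte 8: 9b xor f3 = 68
byte 9: c8 xor ad = 65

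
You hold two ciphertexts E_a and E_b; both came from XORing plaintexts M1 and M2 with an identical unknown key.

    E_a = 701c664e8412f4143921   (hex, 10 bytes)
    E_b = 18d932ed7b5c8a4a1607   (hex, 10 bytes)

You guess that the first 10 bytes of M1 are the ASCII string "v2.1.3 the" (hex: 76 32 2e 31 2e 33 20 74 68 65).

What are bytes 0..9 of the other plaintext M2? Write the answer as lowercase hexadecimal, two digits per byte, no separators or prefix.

First, E_a ⊕ E_b = (M1 ⊕ K) ⊕ (M2 ⊕ K) = M1 ⊕ M2, so the key drops out. Then M2 = (M1 ⊕ M2) ⊕ M1 over the first 10 bytes.
byte 0: (70 ^ 18) ^ 76 = 68 ^ 76 = 1e
byte 1: (1c ^ d9) ^ 32 = c5 ^ 32 = f7
byte 2: (66 ^ 32) ^ 2e = 54 ^ 2e = 7a
byte 3: (4e ^ ed) ^ 31 = a3 ^ 31 = 92
byte 4: (84 ^ 7b) ^ 2e = ff ^ 2e = d1
byte 5: (12 ^ 5c) ^ 33 = 4e ^ 33 = 7d
byte 6: (f4 ^ 8a) ^ 20 = 7e ^ 20 = 5e
byte 7: (14 ^ 4a) ^ 74 = 5e ^ 74 = 2a
byte 8: (39 ^ 16) ^ 68 = 2f ^ 68 = 47
byte 9: (21 ^ 07) ^ 65 = 26 ^ 65 = 43

1ef77a92d17d5e2a4743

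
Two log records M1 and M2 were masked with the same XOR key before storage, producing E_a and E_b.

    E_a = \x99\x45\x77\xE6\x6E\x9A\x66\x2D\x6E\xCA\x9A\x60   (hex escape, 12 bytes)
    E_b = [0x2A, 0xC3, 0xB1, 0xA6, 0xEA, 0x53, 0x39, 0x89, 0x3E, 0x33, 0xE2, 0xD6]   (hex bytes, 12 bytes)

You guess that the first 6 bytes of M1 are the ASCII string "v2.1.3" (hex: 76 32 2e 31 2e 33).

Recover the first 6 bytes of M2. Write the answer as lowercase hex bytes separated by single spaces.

First, E_a ⊕ E_b = (M1 ⊕ K) ⊕ (M2 ⊕ K) = M1 ⊕ M2, so the key drops out. Then M2 = (M1 ⊕ M2) ⊕ M1 over the first 6 bytes.
byte 0: (99 XOR 2a) XOR 76 = b3 XOR 76 = c5
byte 1: (45 XOR c3) XOR 32 = 86 XOR 32 = b4
byte 2: (77 XOR b1) XOR 2e = c6 XOR 2e = e8
byte 3: (e6 XOR a6) XOR 31 = 40 XOR 31 = 71
byte 4: (6e XOR ea) XOR 2e = 84 XOR 2e = aa
byte 5: (9a XOR 53) XOR 33 = c9 XOR 33 = fa

c5 b4 e8 71 aa fa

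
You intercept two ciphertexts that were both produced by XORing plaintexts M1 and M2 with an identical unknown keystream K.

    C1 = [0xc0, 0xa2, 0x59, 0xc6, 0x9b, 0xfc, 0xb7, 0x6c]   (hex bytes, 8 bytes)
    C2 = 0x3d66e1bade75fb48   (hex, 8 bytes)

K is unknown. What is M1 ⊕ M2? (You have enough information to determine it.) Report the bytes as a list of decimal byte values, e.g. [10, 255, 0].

[253, 196, 184, 124, 69, 137, 76, 36]

C1 ⊕ C2 = (M1 ⊕ K) ⊕ (M2 ⊕ K) = M1 ⊕ M2 — the shared key cancels under XOR.
byte 0: c0 xor 3d = fd
byte 1: a2 xor 66 = c4
byte 2: 59 xor e1 = b8
byte 3: c6 xor ba = 7c
byte 4: 9b xor de = 45
byte 5: fc xor 75 = 89
byte 6: b7 xor fb = 4c
byte 7: 6c xor 48 = 24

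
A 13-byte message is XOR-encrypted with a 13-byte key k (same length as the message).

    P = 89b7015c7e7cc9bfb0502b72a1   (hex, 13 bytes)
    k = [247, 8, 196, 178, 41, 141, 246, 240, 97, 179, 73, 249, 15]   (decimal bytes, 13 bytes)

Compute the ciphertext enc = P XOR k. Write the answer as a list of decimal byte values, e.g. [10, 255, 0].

byte 0: 137 ^ 247 = 126
byte 1: 183 ^   8 = 191
byte 2:   1 ^ 196 = 197
byte 3:  92 ^ 178 = 238
byte 4: 126 ^  41 =  87
byte 5: 124 ^ 141 = 241
byte 6: 201 ^ 246 =  63
byte 7: 191 ^ 240 =  79
byte 8: 176 ^  97 = 209
byte 9:  80 ^ 179 = 227
byte 10:  43 ^  73 =  98
byte 11: 114 ^ 249 = 139
byte 12: 161 ^  15 = 174

[126, 191, 197, 238, 87, 241, 63, 79, 209, 227, 98, 139, 174]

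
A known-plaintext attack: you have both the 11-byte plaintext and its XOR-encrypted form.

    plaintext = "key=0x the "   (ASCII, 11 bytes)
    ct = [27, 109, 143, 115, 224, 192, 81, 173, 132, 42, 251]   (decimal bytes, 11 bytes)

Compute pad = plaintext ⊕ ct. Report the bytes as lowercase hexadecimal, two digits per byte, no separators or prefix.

Since ct = plaintext ⊕ pad, XORing both sides with plaintext gives pad = plaintext ⊕ ct.
107 XOR  27 = 112
101 XOR 109 =   8
121 XOR 143 = 246
 61 XOR 115 =  78
 48 XOR 224 = 208
120 XOR 192 = 184
 32 XOR  81 = 113
116 XOR 173 = 217
104 XOR 132 = 236
101 XOR  42 =  79
 32 XOR 251 = 219

7008f64ed0b871d9ec4fdb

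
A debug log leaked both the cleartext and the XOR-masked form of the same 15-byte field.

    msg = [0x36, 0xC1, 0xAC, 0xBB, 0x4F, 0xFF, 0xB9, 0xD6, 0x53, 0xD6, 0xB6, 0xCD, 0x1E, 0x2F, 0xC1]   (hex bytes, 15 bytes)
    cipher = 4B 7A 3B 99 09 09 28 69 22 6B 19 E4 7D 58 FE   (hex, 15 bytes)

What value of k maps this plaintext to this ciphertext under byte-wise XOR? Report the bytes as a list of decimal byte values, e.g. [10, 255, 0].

Since cipher = msg ⊕ k, XORing both sides with msg gives k = msg ⊕ cipher.
byte 0:  54 ^  75 = 125
byte 1: 193 ^ 122 = 187
byte 2: 172 ^  59 = 151
byte 3: 187 ^ 153 =  34
byte 4:  79 ^   9 =  70
byte 5: 255 ^   9 = 246
byte 6: 185 ^  40 = 145
byte 7: 214 ^ 105 = 191
byte 8:  83 ^  34 = 113
byte 9: 214 ^ 107 = 189
byte 10: 182 ^  25 = 175
byte 11: 205 ^ 228 =  41
byte 12:  30 ^ 125 =  99
byte 13:  47 ^  88 = 119
byte 14: 193 ^ 254 =  63

[125, 187, 151, 34, 70, 246, 145, 191, 113, 189, 175, 41, 99, 119, 63]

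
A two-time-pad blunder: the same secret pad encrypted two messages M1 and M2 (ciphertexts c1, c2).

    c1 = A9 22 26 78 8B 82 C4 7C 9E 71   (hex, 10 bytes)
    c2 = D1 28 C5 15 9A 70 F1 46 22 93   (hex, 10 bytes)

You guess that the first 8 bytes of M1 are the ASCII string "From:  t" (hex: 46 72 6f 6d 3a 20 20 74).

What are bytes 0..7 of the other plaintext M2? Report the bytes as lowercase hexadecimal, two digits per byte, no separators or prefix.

First, c1 ⊕ c2 = (M1 ⊕ K) ⊕ (M2 ⊕ K) = M1 ⊕ M2, so the key drops out. Then M2 = (M1 ⊕ M2) ⊕ M1 over the first 8 bytes.
byte 0: (a9 XOR d1) XOR 46 = 78 XOR 46 = 3e
byte 1: (22 XOR 28) XOR 72 = 0a XOR 72 = 78
byte 2: (26 XOR c5) XOR 6f = e3 XOR 6f = 8c
byte 3: (78 XOR 15) XOR 6d = 6d XOR 6d = 00
byte 4: (8b XOR 9a) XOR 3a = 11 XOR 3a = 2b
byte 5: (82 XOR 70) XOR 20 = f2 XOR 20 = d2
byte 6: (c4 XOR f1) XOR 20 = 35 XOR 20 = 15
byte 7: (7c XOR 46) XOR 74 = 3a XOR 74 = 4e

3e788c002bd2154e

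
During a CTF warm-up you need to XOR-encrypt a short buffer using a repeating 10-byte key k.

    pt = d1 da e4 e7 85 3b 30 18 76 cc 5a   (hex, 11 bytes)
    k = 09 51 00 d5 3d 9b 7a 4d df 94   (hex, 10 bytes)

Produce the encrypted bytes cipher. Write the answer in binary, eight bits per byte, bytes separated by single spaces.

The 10-byte key repeats, so the effective keystream is 09 51 00 d5 3d 9b 7a 4d df 94 09.
byte 0: 209 ⊕   9 = 216
byte 1: 218 ⊕  81 = 139
byte 2: 228 ⊕   0 = 228
byte 3: 231 ⊕ 213 =  50
byte 4: 133 ⊕  61 = 184
byte 5:  59 ⊕ 155 = 160
byte 6:  48 ⊕ 122 =  74
byte 7:  24 ⊕  77 =  85
byte 8: 118 ⊕ 223 = 169
byte 9: 204 ⊕ 148 =  88
byte 10:  90 ⊕   9 =  83

11011000 10001011 11100100 00110010 10111000 10100000 01001010 01010101 10101001 01011000 01010011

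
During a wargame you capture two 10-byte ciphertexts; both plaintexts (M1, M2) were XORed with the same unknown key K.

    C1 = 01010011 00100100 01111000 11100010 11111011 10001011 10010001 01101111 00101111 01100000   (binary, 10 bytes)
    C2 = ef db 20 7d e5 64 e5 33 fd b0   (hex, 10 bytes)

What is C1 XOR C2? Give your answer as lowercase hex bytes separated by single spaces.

bc ff 58 9f 1e ef 74 5c d2 d0

C1 ⊕ C2 = (M1 ⊕ K) ⊕ (M2 ⊕ K) = M1 ⊕ M2 — the shared key cancels under XOR.
 83 ⊕ 239 = 188
 36 ⊕ 219 = 255
120 ⊕  32 =  88
226 ⊕ 125 = 159
251 ⊕ 229 =  30
139 ⊕ 100 = 239
145 ⊕ 229 = 116
111 ⊕  51 =  92
 47 ⊕ 253 = 210
 96 ⊕ 176 = 208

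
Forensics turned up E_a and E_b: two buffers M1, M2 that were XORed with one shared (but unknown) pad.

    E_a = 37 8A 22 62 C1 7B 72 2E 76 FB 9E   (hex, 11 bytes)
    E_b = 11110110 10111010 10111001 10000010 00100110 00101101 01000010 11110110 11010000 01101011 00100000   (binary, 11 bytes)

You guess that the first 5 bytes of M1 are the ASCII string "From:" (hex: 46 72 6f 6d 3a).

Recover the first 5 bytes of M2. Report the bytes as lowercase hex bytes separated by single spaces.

First, E_a ⊕ E_b = (M1 ⊕ K) ⊕ (M2 ⊕ K) = M1 ⊕ M2, so the key drops out. Then M2 = (M1 ⊕ M2) ⊕ M1 over the first 5 bytes.
byte 0: (37 xor f6) xor 46 = c1 xor 46 = 87
byte 1: (8a xor ba) xor 72 = 30 xor 72 = 42
byte 2: (22 xor b9) xor 6f = 9b xor 6f = f4
byte 3: (62 xor 82) xor 6d = e0 xor 6d = 8d
byte 4: (c1 xor 26) xor 3a = e7 xor 3a = dd

87 42 f4 8d dd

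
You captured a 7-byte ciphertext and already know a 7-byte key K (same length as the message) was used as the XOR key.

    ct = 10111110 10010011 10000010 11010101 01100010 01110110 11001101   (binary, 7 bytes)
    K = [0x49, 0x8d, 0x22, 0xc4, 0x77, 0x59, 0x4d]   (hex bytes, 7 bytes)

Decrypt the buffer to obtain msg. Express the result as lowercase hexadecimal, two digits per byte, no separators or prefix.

f71ea011152f80

XOR is its own inverse, so applying the key byte-wise gives the result directly.
190 ^  73 = 247
147 ^ 141 =  30
130 ^  34 = 160
213 ^ 196 =  17
 98 ^ 119 =  21
118 ^  89 =  47
205 ^  77 = 128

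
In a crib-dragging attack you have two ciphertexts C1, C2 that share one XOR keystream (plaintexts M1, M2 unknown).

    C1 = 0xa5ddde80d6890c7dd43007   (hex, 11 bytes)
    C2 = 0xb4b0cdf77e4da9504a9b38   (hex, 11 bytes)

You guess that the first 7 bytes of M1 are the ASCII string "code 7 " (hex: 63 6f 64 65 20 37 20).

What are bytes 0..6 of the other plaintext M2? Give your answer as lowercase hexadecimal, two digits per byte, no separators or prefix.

First, C1 ⊕ C2 = (M1 ⊕ K) ⊕ (M2 ⊕ K) = M1 ⊕ M2, so the key drops out. Then M2 = (M1 ⊕ M2) ⊕ M1 over the first 7 bytes.
byte 0: (a5 ⊕ b4) ⊕ 63 = 11 ⊕ 63 = 72
byte 1: (dd ⊕ b0) ⊕ 6f = 6d ⊕ 6f = 02
byte 2: (de ⊕ cd) ⊕ 64 = 13 ⊕ 64 = 77
byte 3: (80 ⊕ f7) ⊕ 65 = 77 ⊕ 65 = 12
byte 4: (d6 ⊕ 7e) ⊕ 20 = a8 ⊕ 20 = 88
byte 5: (89 ⊕ 4d) ⊕ 37 = c4 ⊕ 37 = f3
byte 6: (0c ⊕ a9) ⊕ 20 = a5 ⊕ 20 = 85

7202771288f385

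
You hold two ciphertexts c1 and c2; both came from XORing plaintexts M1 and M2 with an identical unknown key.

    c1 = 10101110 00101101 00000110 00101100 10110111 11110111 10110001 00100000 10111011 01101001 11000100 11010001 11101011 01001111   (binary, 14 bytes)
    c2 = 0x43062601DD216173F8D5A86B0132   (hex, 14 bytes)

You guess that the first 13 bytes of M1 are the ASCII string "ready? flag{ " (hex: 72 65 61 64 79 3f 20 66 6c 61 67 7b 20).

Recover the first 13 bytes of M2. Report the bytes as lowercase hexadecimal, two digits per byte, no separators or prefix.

First, c1 ⊕ c2 = (M1 ⊕ K) ⊕ (M2 ⊕ K) = M1 ⊕ M2, so the key drops out. Then M2 = (M1 ⊕ M2) ⊕ M1 over the first 13 bytes.
byte 0: (ae xor 43) xor 72 = ed xor 72 = 9f
byte 1: (2d xor 06) xor 65 = 2b xor 65 = 4e
byte 2: (06 xor 26) xor 61 = 20 xor 61 = 41
byte 3: (2c xor 01) xor 64 = 2d xor 64 = 49
byte 4: (b7 xor dd) xor 79 = 6a xor 79 = 13
byte 5: (f7 xor 21) xor 3f = d6 xor 3f = e9
byte 6: (b1 xor 61) xor 20 = d0 xor 20 = f0
byte 7: (20 xor 73) xor 66 = 53 xor 66 = 35
byte 8: (bb xor f8) xor 6c = 43 xor 6c = 2f
byte 9: (69 xor d5) xor 61 = bc xor 61 = dd
byte 10: (c4 xor a8) xor 67 = 6c xor 67 = 0b
byte 11: (d1 xor 6b) xor 7b = ba xor 7b = c1
byte 12: (eb xor 01) xor 20 = ea xor 20 = ca

9f4e414913e9f0352fdd0bc1ca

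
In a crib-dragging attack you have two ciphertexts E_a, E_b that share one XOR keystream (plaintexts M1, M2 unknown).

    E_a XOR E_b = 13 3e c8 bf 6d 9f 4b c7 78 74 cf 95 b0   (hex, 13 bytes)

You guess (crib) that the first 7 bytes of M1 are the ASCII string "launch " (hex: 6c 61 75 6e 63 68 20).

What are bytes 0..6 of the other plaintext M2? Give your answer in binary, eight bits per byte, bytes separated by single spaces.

01111111 01011111 10111101 11010001 00001110 11110111 01101011

Since E_a ⊕ E_b = M1 ⊕ M2, XORing with the guessed M1 bytes yields the corresponding M2 bytes: M2 = (E_a ⊕ E_b) ⊕ M1.
00010011 ⊕ 01101100 = 01111111
00111110 ⊕ 01100001 = 01011111
11001000 ⊕ 01110101 = 10111101
10111111 ⊕ 01101110 = 11010001
01101101 ⊕ 01100011 = 00001110
10011111 ⊕ 01101000 = 11110111
01001011 ⊕ 00100000 = 01101011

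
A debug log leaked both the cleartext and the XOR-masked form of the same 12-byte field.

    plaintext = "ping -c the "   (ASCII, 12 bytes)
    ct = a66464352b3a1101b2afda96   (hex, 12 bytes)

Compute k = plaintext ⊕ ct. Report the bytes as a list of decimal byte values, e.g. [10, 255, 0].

[214, 13, 10, 82, 11, 23, 114, 33, 198, 199, 191, 182]

Since ct = plaintext ⊕ k, XORing both sides with plaintext gives k = plaintext ⊕ ct.
70 xor a6 = d6
69 xor 64 = 0d
6e xor 64 = 0a
67 xor 35 = 52
20 xor 2b = 0b
2d xor 3a = 17
63 xor 11 = 72
20 xor 01 = 21
74 xor b2 = c6
68 xor af = c7
65 xor da = bf
20 xor 96 = b6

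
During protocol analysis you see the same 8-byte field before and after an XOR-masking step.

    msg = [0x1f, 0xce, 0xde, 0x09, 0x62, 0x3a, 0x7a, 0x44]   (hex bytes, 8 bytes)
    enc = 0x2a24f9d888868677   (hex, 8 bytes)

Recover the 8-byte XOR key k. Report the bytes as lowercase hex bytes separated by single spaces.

Since enc = msg ⊕ k, XORing both sides with msg gives k = msg ⊕ enc.
byte 0: 1f ⊕ 2a = 35
byte 1: ce ⊕ 24 = ea
byte 2: de ⊕ f9 = 27
byte 3: 09 ⊕ d8 = d1
byte 4: 62 ⊕ 88 = ea
byte 5: 3a ⊕ 86 = bc
byte 6: 7a ⊕ 86 = fc
byte 7: 44 ⊕ 77 = 33

35 ea 27 d1 ea bc fc 33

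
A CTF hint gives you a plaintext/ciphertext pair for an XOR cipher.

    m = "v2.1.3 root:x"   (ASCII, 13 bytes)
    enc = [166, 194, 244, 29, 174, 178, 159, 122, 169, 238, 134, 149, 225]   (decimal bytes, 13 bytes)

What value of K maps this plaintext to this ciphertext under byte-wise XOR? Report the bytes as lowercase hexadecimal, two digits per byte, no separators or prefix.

d0f0da2c8081bf08c681f2af99

Since enc = m ⊕ K, XORing both sides with m gives K = m ⊕ enc.
byte 0: 76 ^ a6 = d0
byte 1: 32 ^ c2 = f0
byte 2: 2e ^ f4 = da
byte 3: 31 ^ 1d = 2c
byte 4: 2e ^ ae = 80
byte 5: 33 ^ b2 = 81
byte 6: 20 ^ 9f = bf
byte 7: 72 ^ 7a = 08
byte 8: 6f ^ a9 = c6
byte 9: 6f ^ ee = 81
byte 10: 74 ^ 86 = f2
byte 11: 3a ^ 95 = af
byte 12: 78 ^ e1 = 99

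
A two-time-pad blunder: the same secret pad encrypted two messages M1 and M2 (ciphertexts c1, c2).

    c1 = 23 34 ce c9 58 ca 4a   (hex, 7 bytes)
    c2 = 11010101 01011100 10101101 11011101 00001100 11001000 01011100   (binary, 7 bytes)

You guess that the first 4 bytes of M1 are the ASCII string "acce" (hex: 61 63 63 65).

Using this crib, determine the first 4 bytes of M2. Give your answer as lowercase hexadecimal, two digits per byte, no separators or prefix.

970b0071

First, c1 ⊕ c2 = (M1 ⊕ K) ⊕ (M2 ⊕ K) = M1 ⊕ M2, so the key drops out. Then M2 = (M1 ⊕ M2) ⊕ M1 over the first 4 bytes.
byte 0: (23 XOR d5) XOR 61 = f6 XOR 61 = 97
byte 1: (34 XOR 5c) XOR 63 = 68 XOR 63 = 0b
byte 2: (ce XOR ad) XOR 63 = 63 XOR 63 = 00
byte 3: (c9 XOR dd) XOR 65 = 14 XOR 65 = 71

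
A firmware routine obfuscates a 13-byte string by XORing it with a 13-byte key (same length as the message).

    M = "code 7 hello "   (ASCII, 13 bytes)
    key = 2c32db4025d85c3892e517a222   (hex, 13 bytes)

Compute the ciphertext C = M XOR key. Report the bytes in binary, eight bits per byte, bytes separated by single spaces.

XOR is its own inverse, so applying the key byte-wise gives the result directly.
63 XOR 2c = 4f
6f XOR 32 = 5d
64 XOR db = bf
65 XOR 40 = 25
20 XOR 25 = 05
37 XOR d8 = ef
20 XOR 5c = 7c
68 XOR 38 = 50
65 XOR 92 = f7
6c XOR e5 = 89
6c XOR 17 = 7b
6f XOR a2 = cd
20 XOR 22 = 02

01001111 01011101 10111111 00100101 00000101 11101111 01111100 01010000 11110111 10001001 01111011 11001101 00000010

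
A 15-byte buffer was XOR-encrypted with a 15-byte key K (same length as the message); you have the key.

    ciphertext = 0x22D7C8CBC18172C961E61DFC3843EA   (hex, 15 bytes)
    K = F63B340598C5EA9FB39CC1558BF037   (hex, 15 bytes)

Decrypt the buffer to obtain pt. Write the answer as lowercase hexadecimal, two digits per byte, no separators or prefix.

d4ecfcce59449856d27adca9b3b3dd

XOR is its own inverse, so applying the key byte-wise gives the result directly.
22 ⊕ f6 = d4
d7 ⊕ 3b = ec
c8 ⊕ 34 = fc
cb ⊕ 05 = ce
c1 ⊕ 98 = 59
81 ⊕ c5 = 44
72 ⊕ ea = 98
c9 ⊕ 9f = 56
61 ⊕ b3 = d2
e6 ⊕ 9c = 7a
1d ⊕ c1 = dc
fc ⊕ 55 = a9
38 ⊕ 8b = b3
43 ⊕ f0 = b3
ea ⊕ 37 = dd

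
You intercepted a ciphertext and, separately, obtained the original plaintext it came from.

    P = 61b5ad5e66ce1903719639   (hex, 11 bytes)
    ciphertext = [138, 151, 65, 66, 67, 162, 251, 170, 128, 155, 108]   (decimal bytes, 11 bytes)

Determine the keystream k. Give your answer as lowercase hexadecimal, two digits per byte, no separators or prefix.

Since ciphertext = P ⊕ k, XORing both sides with P gives k = P ⊕ ciphertext.
byte 0: 61 xor 8a = eb
byte 1: b5 xor 97 = 22
byte 2: ad xor 41 = ec
byte 3: 5e xor 42 = 1c
byte 4: 66 xor 43 = 25
byte 5: ce xor a2 = 6c
byte 6: 19 xor fb = e2
byte 7: 03 xor aa = a9
byte 8: 71 xor 80 = f1
byte 9: 96 xor 9b = 0d
byte 10: 39 xor 6c = 55

eb22ec1c256ce2a9f10d55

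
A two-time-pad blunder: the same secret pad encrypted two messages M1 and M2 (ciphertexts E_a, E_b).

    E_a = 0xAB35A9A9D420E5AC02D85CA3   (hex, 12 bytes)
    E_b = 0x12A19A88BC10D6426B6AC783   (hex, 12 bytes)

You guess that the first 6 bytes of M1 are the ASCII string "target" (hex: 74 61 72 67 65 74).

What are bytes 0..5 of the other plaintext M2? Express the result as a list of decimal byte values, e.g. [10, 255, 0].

First, E_a ⊕ E_b = (M1 ⊕ K) ⊕ (M2 ⊕ K) = M1 ⊕ M2, so the key drops out. Then M2 = (M1 ⊕ M2) ⊕ M1 over the first 6 bytes.
byte 0: (ab ^ 12) ^ 74 = b9 ^ 74 = cd
byte 1: (35 ^ a1) ^ 61 = 94 ^ 61 = f5
byte 2: (a9 ^ 9a) ^ 72 = 33 ^ 72 = 41
byte 3: (a9 ^ 88) ^ 67 = 21 ^ 67 = 46
byte 4: (d4 ^ bc) ^ 65 = 68 ^ 65 = 0d
byte 5: (20 ^ 10) ^ 74 = 30 ^ 74 = 44

[205, 245, 65, 70, 13, 68]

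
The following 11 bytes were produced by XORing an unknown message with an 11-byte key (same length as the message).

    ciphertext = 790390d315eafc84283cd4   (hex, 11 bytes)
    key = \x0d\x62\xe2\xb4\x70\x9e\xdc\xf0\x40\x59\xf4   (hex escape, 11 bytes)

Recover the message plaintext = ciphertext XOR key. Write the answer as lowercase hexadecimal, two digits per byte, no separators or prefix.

7461726765742074686520

01111001 ⊕ 00001101 = 01110100
00000011 ⊕ 01100010 = 01100001
10010000 ⊕ 11100010 = 01110010
11010011 ⊕ 10110100 = 01100111
00010101 ⊕ 01110000 = 01100101
11101010 ⊕ 10011110 = 01110100
11111100 ⊕ 11011100 = 00100000
10000100 ⊕ 11110000 = 01110100
00101000 ⊕ 01000000 = 01101000
00111100 ⊕ 01011001 = 01100101
11010100 ⊕ 11110100 = 00100000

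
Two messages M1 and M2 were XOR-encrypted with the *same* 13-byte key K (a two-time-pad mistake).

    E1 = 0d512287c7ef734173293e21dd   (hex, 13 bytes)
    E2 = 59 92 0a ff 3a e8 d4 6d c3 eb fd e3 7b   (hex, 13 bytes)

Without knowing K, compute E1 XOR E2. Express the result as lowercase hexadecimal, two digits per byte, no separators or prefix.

E1 ⊕ E2 = (M1 ⊕ K) ⊕ (M2 ⊕ K) = M1 ⊕ M2 — the shared key cancels under XOR.
0d ⊕ 59 = 54
51 ⊕ 92 = c3
22 ⊕ 0a = 28
87 ⊕ ff = 78
c7 ⊕ 3a = fd
ef ⊕ e8 = 07
73 ⊕ d4 = a7
41 ⊕ 6d = 2c
73 ⊕ c3 = b0
29 ⊕ eb = c2
3e ⊕ fd = c3
21 ⊕ e3 = c2
dd ⊕ 7b = a6

54c32878fd07a72cb0c2c3c2a6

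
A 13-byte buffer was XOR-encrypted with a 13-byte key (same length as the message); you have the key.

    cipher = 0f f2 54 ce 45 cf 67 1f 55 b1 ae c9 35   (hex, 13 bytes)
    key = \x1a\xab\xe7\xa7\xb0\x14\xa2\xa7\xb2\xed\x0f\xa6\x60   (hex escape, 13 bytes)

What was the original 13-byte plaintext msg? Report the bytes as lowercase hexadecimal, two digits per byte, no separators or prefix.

XOR is its own inverse, so applying the key byte-wise gives the result directly.
byte 0: 0f xor 1a = 15
byte 1: f2 xor ab = 59
byte 2: 54 xor e7 = b3
byte 3: ce xor a7 = 69
byte 4: 45 xor b0 = f5
byte 5: cf xor 14 = db
byte 6: 67 xor a2 = c5
byte 7: 1f xor a7 = b8
byte 8: 55 xor b2 = e7
byte 9: b1 xor ed = 5c
byte 10: ae xor 0f = a1
byte 11: c9 xor a6 = 6f
byte 12: 35 xor 60 = 55

1559b369f5dbc5b8e75ca16f55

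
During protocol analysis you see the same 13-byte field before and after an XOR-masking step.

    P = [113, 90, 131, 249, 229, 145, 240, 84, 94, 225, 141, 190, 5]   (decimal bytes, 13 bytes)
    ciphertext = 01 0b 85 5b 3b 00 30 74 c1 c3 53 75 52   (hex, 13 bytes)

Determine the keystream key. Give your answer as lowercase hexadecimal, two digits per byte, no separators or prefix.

Since ciphertext = P ⊕ key, XORing both sides with P gives key = P ⊕ ciphertext.
byte 0: 71 xor 01 = 70
byte 1: 5a xor 0b = 51
byte 2: 83 xor 85 = 06
byte 3: f9 xor 5b = a2
byte 4: e5 xor 3b = de
byte 5: 91 xor 00 = 91
byte 6: f0 xor 30 = c0
byte 7: 54 xor 74 = 20
byte 8: 5e xor c1 = 9f
byte 9: e1 xor c3 = 22
byte 10: 8d xor 53 = de
byte 11: be xor 75 = cb
byte 12: 05 xor 52 = 57

705106a2de91c0209f22decb57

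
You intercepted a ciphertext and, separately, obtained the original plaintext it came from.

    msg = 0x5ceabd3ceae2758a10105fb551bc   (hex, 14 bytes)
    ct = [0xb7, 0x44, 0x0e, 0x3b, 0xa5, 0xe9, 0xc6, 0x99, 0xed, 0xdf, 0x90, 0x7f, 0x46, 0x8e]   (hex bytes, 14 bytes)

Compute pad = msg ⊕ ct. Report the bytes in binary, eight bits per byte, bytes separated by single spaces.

11101011 10101110 10110011 00000111 01001111 00001011 10110011 00010011 11111101 11001111 11001111 11001010 00010111 00110010

Since ct = msg ⊕ pad, XORing both sides with msg gives pad = msg ⊕ ct.
byte 0: 5c ⊕ b7 = eb
byte 1: ea ⊕ 44 = ae
byte 2: bd ⊕ 0e = b3
byte 3: 3c ⊕ 3b = 07
byte 4: ea ⊕ a5 = 4f
byte 5: e2 ⊕ e9 = 0b
byte 6: 75 ⊕ c6 = b3
byte 7: 8a ⊕ 99 = 13
byte 8: 10 ⊕ ed = fd
byte 9: 10 ⊕ df = cf
byte 10: 5f ⊕ 90 = cf
byte 11: b5 ⊕ 7f = ca
byte 12: 51 ⊕ 46 = 17
byte 13: bc ⊕ 8e = 32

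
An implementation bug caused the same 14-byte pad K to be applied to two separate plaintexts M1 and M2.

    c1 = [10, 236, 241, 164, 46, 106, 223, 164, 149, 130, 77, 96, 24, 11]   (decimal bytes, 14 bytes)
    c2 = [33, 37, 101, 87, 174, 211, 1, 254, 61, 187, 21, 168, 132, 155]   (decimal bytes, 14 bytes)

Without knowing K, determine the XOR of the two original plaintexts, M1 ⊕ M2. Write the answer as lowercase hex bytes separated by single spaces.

2b c9 94 f3 80 b9 de 5a a8 39 58 c8 9c 90

c1 ⊕ c2 = (M1 ⊕ K) ⊕ (M2 ⊕ K) = M1 ⊕ M2 — the shared key cancels under XOR.
0a ^ 21 = 2b
ec ^ 25 = c9
f1 ^ 65 = 94
a4 ^ 57 = f3
2e ^ ae = 80
6a ^ d3 = b9
df ^ 01 = de
a4 ^ fe = 5a
95 ^ 3d = a8
82 ^ bb = 39
4d ^ 15 = 58
60 ^ a8 = c8
18 ^ 84 = 9c
0b ^ 9b = 90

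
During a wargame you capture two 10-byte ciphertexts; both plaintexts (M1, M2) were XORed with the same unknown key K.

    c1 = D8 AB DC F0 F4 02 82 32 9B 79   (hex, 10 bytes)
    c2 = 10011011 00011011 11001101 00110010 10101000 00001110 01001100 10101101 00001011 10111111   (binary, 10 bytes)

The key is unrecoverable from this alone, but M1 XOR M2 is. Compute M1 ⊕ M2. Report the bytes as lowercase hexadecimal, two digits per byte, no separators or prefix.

c1 ⊕ c2 = (M1 ⊕ K) ⊕ (M2 ⊕ K) = M1 ⊕ M2 — the shared key cancels under XOR.
d8 XOR 9b = 43
ab XOR 1b = b0
dc XOR cd = 11
f0 XOR 32 = c2
f4 XOR a8 = 5c
02 XOR 0e = 0c
82 XOR 4c = ce
32 XOR ad = 9f
9b XOR 0b = 90
79 XOR bf = c6

43b011c25c0cce9f90c6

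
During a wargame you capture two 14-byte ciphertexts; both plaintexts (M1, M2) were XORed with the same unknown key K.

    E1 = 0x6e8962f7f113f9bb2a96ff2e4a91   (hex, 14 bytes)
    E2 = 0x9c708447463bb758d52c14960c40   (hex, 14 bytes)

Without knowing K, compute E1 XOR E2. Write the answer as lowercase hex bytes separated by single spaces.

f2 f9 e6 b0 b7 28 4e e3 ff ba eb b8 46 d1

E1 ⊕ E2 = (M1 ⊕ K) ⊕ (M2 ⊕ K) = M1 ⊕ M2 — the shared key cancels under XOR.
110 ⊕ 156 = 242
137 ⊕ 112 = 249
 98 ⊕ 132 = 230
247 ⊕  71 = 176
241 ⊕  70 = 183
 19 ⊕  59 =  40
249 ⊕ 183 =  78
187 ⊕  88 = 227
 42 ⊕ 213 = 255
150 ⊕  44 = 186
255 ⊕  20 = 235
 46 ⊕ 150 = 184
 74 ⊕  12 =  70
145 ⊕  64 = 209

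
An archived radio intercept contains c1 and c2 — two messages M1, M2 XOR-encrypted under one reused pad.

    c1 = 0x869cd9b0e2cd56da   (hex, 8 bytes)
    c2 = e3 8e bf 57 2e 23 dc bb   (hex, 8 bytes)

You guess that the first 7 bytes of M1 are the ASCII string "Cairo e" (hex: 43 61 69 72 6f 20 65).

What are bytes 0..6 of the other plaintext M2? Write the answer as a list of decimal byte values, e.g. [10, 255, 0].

[38, 115, 15, 149, 163, 206, 239]

First, c1 ⊕ c2 = (M1 ⊕ K) ⊕ (M2 ⊕ K) = M1 ⊕ M2, so the key drops out. Then M2 = (M1 ⊕ M2) ⊕ M1 over the first 7 bytes.
byte 0: (86 XOR e3) XOR 43 = 65 XOR 43 = 26
byte 1: (9c XOR 8e) XOR 61 = 12 XOR 61 = 73
byte 2: (d9 XOR bf) XOR 69 = 66 XOR 69 = 0f
byte 3: (b0 XOR 57) XOR 72 = e7 XOR 72 = 95
byte 4: (e2 XOR 2e) XOR 6f = cc XOR 6f = a3
byte 5: (cd XOR 23) XOR 20 = ee XOR 20 = ce
byte 6: (56 XOR dc) XOR 65 = 8a XOR 65 = ef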